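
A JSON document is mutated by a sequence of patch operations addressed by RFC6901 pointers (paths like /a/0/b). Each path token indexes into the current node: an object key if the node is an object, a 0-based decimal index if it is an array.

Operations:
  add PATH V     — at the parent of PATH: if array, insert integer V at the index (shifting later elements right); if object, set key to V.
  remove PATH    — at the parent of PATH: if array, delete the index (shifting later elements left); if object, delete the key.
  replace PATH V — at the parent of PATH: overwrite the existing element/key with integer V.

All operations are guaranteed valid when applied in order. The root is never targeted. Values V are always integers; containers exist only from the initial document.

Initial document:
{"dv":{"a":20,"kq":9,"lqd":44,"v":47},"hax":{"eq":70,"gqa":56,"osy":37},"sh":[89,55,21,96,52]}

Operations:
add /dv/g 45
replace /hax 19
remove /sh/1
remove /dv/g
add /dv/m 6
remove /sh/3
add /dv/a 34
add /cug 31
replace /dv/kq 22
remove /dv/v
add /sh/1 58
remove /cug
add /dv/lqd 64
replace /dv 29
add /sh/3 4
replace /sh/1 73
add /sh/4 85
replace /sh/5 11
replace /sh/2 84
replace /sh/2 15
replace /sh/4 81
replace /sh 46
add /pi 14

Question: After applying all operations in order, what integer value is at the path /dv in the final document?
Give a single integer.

After op 1 (add /dv/g 45): {"dv":{"a":20,"g":45,"kq":9,"lqd":44,"v":47},"hax":{"eq":70,"gqa":56,"osy":37},"sh":[89,55,21,96,52]}
After op 2 (replace /hax 19): {"dv":{"a":20,"g":45,"kq":9,"lqd":44,"v":47},"hax":19,"sh":[89,55,21,96,52]}
After op 3 (remove /sh/1): {"dv":{"a":20,"g":45,"kq":9,"lqd":44,"v":47},"hax":19,"sh":[89,21,96,52]}
After op 4 (remove /dv/g): {"dv":{"a":20,"kq":9,"lqd":44,"v":47},"hax":19,"sh":[89,21,96,52]}
After op 5 (add /dv/m 6): {"dv":{"a":20,"kq":9,"lqd":44,"m":6,"v":47},"hax":19,"sh":[89,21,96,52]}
After op 6 (remove /sh/3): {"dv":{"a":20,"kq":9,"lqd":44,"m":6,"v":47},"hax":19,"sh":[89,21,96]}
After op 7 (add /dv/a 34): {"dv":{"a":34,"kq":9,"lqd":44,"m":6,"v":47},"hax":19,"sh":[89,21,96]}
After op 8 (add /cug 31): {"cug":31,"dv":{"a":34,"kq":9,"lqd":44,"m":6,"v":47},"hax":19,"sh":[89,21,96]}
After op 9 (replace /dv/kq 22): {"cug":31,"dv":{"a":34,"kq":22,"lqd":44,"m":6,"v":47},"hax":19,"sh":[89,21,96]}
After op 10 (remove /dv/v): {"cug":31,"dv":{"a":34,"kq":22,"lqd":44,"m":6},"hax":19,"sh":[89,21,96]}
After op 11 (add /sh/1 58): {"cug":31,"dv":{"a":34,"kq":22,"lqd":44,"m":6},"hax":19,"sh":[89,58,21,96]}
After op 12 (remove /cug): {"dv":{"a":34,"kq":22,"lqd":44,"m":6},"hax":19,"sh":[89,58,21,96]}
After op 13 (add /dv/lqd 64): {"dv":{"a":34,"kq":22,"lqd":64,"m":6},"hax":19,"sh":[89,58,21,96]}
After op 14 (replace /dv 29): {"dv":29,"hax":19,"sh":[89,58,21,96]}
After op 15 (add /sh/3 4): {"dv":29,"hax":19,"sh":[89,58,21,4,96]}
After op 16 (replace /sh/1 73): {"dv":29,"hax":19,"sh":[89,73,21,4,96]}
After op 17 (add /sh/4 85): {"dv":29,"hax":19,"sh":[89,73,21,4,85,96]}
After op 18 (replace /sh/5 11): {"dv":29,"hax":19,"sh":[89,73,21,4,85,11]}
After op 19 (replace /sh/2 84): {"dv":29,"hax":19,"sh":[89,73,84,4,85,11]}
After op 20 (replace /sh/2 15): {"dv":29,"hax":19,"sh":[89,73,15,4,85,11]}
After op 21 (replace /sh/4 81): {"dv":29,"hax":19,"sh":[89,73,15,4,81,11]}
After op 22 (replace /sh 46): {"dv":29,"hax":19,"sh":46}
After op 23 (add /pi 14): {"dv":29,"hax":19,"pi":14,"sh":46}
Value at /dv: 29

Answer: 29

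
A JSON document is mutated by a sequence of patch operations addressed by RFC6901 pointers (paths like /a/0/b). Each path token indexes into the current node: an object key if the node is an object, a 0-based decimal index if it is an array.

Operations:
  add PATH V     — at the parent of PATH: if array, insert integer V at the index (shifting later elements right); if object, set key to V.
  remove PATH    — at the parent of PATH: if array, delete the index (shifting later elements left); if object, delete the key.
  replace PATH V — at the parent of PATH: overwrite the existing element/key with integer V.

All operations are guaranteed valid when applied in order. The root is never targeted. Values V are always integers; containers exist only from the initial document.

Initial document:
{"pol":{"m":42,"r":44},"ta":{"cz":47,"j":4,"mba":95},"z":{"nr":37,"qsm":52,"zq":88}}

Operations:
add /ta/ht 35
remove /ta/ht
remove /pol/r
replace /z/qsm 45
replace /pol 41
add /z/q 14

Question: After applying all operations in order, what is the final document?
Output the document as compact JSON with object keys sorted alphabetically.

Answer: {"pol":41,"ta":{"cz":47,"j":4,"mba":95},"z":{"nr":37,"q":14,"qsm":45,"zq":88}}

Derivation:
After op 1 (add /ta/ht 35): {"pol":{"m":42,"r":44},"ta":{"cz":47,"ht":35,"j":4,"mba":95},"z":{"nr":37,"qsm":52,"zq":88}}
After op 2 (remove /ta/ht): {"pol":{"m":42,"r":44},"ta":{"cz":47,"j":4,"mba":95},"z":{"nr":37,"qsm":52,"zq":88}}
After op 3 (remove /pol/r): {"pol":{"m":42},"ta":{"cz":47,"j":4,"mba":95},"z":{"nr":37,"qsm":52,"zq":88}}
After op 4 (replace /z/qsm 45): {"pol":{"m":42},"ta":{"cz":47,"j":4,"mba":95},"z":{"nr":37,"qsm":45,"zq":88}}
After op 5 (replace /pol 41): {"pol":41,"ta":{"cz":47,"j":4,"mba":95},"z":{"nr":37,"qsm":45,"zq":88}}
After op 6 (add /z/q 14): {"pol":41,"ta":{"cz":47,"j":4,"mba":95},"z":{"nr":37,"q":14,"qsm":45,"zq":88}}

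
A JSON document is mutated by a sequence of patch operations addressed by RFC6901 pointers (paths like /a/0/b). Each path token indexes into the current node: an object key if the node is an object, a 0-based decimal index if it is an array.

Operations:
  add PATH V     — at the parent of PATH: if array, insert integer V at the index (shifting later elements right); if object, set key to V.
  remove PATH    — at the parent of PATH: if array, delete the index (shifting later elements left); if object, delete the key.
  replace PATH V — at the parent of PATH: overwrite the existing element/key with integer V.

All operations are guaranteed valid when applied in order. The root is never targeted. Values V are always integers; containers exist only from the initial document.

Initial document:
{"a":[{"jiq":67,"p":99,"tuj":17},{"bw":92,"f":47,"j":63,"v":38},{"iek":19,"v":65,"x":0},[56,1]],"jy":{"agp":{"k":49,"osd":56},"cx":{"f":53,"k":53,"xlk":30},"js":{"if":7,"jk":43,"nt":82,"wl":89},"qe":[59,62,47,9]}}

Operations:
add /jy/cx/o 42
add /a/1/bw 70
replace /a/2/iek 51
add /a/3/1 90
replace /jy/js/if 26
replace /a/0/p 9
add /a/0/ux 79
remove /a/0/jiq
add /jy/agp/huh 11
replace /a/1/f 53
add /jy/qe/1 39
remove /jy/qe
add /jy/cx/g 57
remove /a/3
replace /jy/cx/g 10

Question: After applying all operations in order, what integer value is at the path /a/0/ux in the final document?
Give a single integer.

Answer: 79

Derivation:
After op 1 (add /jy/cx/o 42): {"a":[{"jiq":67,"p":99,"tuj":17},{"bw":92,"f":47,"j":63,"v":38},{"iek":19,"v":65,"x":0},[56,1]],"jy":{"agp":{"k":49,"osd":56},"cx":{"f":53,"k":53,"o":42,"xlk":30},"js":{"if":7,"jk":43,"nt":82,"wl":89},"qe":[59,62,47,9]}}
After op 2 (add /a/1/bw 70): {"a":[{"jiq":67,"p":99,"tuj":17},{"bw":70,"f":47,"j":63,"v":38},{"iek":19,"v":65,"x":0},[56,1]],"jy":{"agp":{"k":49,"osd":56},"cx":{"f":53,"k":53,"o":42,"xlk":30},"js":{"if":7,"jk":43,"nt":82,"wl":89},"qe":[59,62,47,9]}}
After op 3 (replace /a/2/iek 51): {"a":[{"jiq":67,"p":99,"tuj":17},{"bw":70,"f":47,"j":63,"v":38},{"iek":51,"v":65,"x":0},[56,1]],"jy":{"agp":{"k":49,"osd":56},"cx":{"f":53,"k":53,"o":42,"xlk":30},"js":{"if":7,"jk":43,"nt":82,"wl":89},"qe":[59,62,47,9]}}
After op 4 (add /a/3/1 90): {"a":[{"jiq":67,"p":99,"tuj":17},{"bw":70,"f":47,"j":63,"v":38},{"iek":51,"v":65,"x":0},[56,90,1]],"jy":{"agp":{"k":49,"osd":56},"cx":{"f":53,"k":53,"o":42,"xlk":30},"js":{"if":7,"jk":43,"nt":82,"wl":89},"qe":[59,62,47,9]}}
After op 5 (replace /jy/js/if 26): {"a":[{"jiq":67,"p":99,"tuj":17},{"bw":70,"f":47,"j":63,"v":38},{"iek":51,"v":65,"x":0},[56,90,1]],"jy":{"agp":{"k":49,"osd":56},"cx":{"f":53,"k":53,"o":42,"xlk":30},"js":{"if":26,"jk":43,"nt":82,"wl":89},"qe":[59,62,47,9]}}
After op 6 (replace /a/0/p 9): {"a":[{"jiq":67,"p":9,"tuj":17},{"bw":70,"f":47,"j":63,"v":38},{"iek":51,"v":65,"x":0},[56,90,1]],"jy":{"agp":{"k":49,"osd":56},"cx":{"f":53,"k":53,"o":42,"xlk":30},"js":{"if":26,"jk":43,"nt":82,"wl":89},"qe":[59,62,47,9]}}
After op 7 (add /a/0/ux 79): {"a":[{"jiq":67,"p":9,"tuj":17,"ux":79},{"bw":70,"f":47,"j":63,"v":38},{"iek":51,"v":65,"x":0},[56,90,1]],"jy":{"agp":{"k":49,"osd":56},"cx":{"f":53,"k":53,"o":42,"xlk":30},"js":{"if":26,"jk":43,"nt":82,"wl":89},"qe":[59,62,47,9]}}
After op 8 (remove /a/0/jiq): {"a":[{"p":9,"tuj":17,"ux":79},{"bw":70,"f":47,"j":63,"v":38},{"iek":51,"v":65,"x":0},[56,90,1]],"jy":{"agp":{"k":49,"osd":56},"cx":{"f":53,"k":53,"o":42,"xlk":30},"js":{"if":26,"jk":43,"nt":82,"wl":89},"qe":[59,62,47,9]}}
After op 9 (add /jy/agp/huh 11): {"a":[{"p":9,"tuj":17,"ux":79},{"bw":70,"f":47,"j":63,"v":38},{"iek":51,"v":65,"x":0},[56,90,1]],"jy":{"agp":{"huh":11,"k":49,"osd":56},"cx":{"f":53,"k":53,"o":42,"xlk":30},"js":{"if":26,"jk":43,"nt":82,"wl":89},"qe":[59,62,47,9]}}
After op 10 (replace /a/1/f 53): {"a":[{"p":9,"tuj":17,"ux":79},{"bw":70,"f":53,"j":63,"v":38},{"iek":51,"v":65,"x":0},[56,90,1]],"jy":{"agp":{"huh":11,"k":49,"osd":56},"cx":{"f":53,"k":53,"o":42,"xlk":30},"js":{"if":26,"jk":43,"nt":82,"wl":89},"qe":[59,62,47,9]}}
After op 11 (add /jy/qe/1 39): {"a":[{"p":9,"tuj":17,"ux":79},{"bw":70,"f":53,"j":63,"v":38},{"iek":51,"v":65,"x":0},[56,90,1]],"jy":{"agp":{"huh":11,"k":49,"osd":56},"cx":{"f":53,"k":53,"o":42,"xlk":30},"js":{"if":26,"jk":43,"nt":82,"wl":89},"qe":[59,39,62,47,9]}}
After op 12 (remove /jy/qe): {"a":[{"p":9,"tuj":17,"ux":79},{"bw":70,"f":53,"j":63,"v":38},{"iek":51,"v":65,"x":0},[56,90,1]],"jy":{"agp":{"huh":11,"k":49,"osd":56},"cx":{"f":53,"k":53,"o":42,"xlk":30},"js":{"if":26,"jk":43,"nt":82,"wl":89}}}
After op 13 (add /jy/cx/g 57): {"a":[{"p":9,"tuj":17,"ux":79},{"bw":70,"f":53,"j":63,"v":38},{"iek":51,"v":65,"x":0},[56,90,1]],"jy":{"agp":{"huh":11,"k":49,"osd":56},"cx":{"f":53,"g":57,"k":53,"o":42,"xlk":30},"js":{"if":26,"jk":43,"nt":82,"wl":89}}}
After op 14 (remove /a/3): {"a":[{"p":9,"tuj":17,"ux":79},{"bw":70,"f":53,"j":63,"v":38},{"iek":51,"v":65,"x":0}],"jy":{"agp":{"huh":11,"k":49,"osd":56},"cx":{"f":53,"g":57,"k":53,"o":42,"xlk":30},"js":{"if":26,"jk":43,"nt":82,"wl":89}}}
After op 15 (replace /jy/cx/g 10): {"a":[{"p":9,"tuj":17,"ux":79},{"bw":70,"f":53,"j":63,"v":38},{"iek":51,"v":65,"x":0}],"jy":{"agp":{"huh":11,"k":49,"osd":56},"cx":{"f":53,"g":10,"k":53,"o":42,"xlk":30},"js":{"if":26,"jk":43,"nt":82,"wl":89}}}
Value at /a/0/ux: 79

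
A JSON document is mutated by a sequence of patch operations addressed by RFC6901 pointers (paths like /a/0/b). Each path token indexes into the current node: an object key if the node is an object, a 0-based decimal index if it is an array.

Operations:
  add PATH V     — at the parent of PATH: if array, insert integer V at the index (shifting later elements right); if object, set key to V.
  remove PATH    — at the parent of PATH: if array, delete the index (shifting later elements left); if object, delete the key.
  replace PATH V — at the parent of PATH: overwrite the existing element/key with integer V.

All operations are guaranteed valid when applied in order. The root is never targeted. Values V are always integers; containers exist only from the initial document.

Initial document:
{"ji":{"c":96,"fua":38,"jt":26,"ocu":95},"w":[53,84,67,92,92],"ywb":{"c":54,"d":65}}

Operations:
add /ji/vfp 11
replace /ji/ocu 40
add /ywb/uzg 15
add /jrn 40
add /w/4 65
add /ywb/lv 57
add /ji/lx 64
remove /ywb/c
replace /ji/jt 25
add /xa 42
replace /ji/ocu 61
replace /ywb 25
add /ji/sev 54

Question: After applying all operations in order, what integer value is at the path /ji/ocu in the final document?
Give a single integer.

Answer: 61

Derivation:
After op 1 (add /ji/vfp 11): {"ji":{"c":96,"fua":38,"jt":26,"ocu":95,"vfp":11},"w":[53,84,67,92,92],"ywb":{"c":54,"d":65}}
After op 2 (replace /ji/ocu 40): {"ji":{"c":96,"fua":38,"jt":26,"ocu":40,"vfp":11},"w":[53,84,67,92,92],"ywb":{"c":54,"d":65}}
After op 3 (add /ywb/uzg 15): {"ji":{"c":96,"fua":38,"jt":26,"ocu":40,"vfp":11},"w":[53,84,67,92,92],"ywb":{"c":54,"d":65,"uzg":15}}
After op 4 (add /jrn 40): {"ji":{"c":96,"fua":38,"jt":26,"ocu":40,"vfp":11},"jrn":40,"w":[53,84,67,92,92],"ywb":{"c":54,"d":65,"uzg":15}}
After op 5 (add /w/4 65): {"ji":{"c":96,"fua":38,"jt":26,"ocu":40,"vfp":11},"jrn":40,"w":[53,84,67,92,65,92],"ywb":{"c":54,"d":65,"uzg":15}}
After op 6 (add /ywb/lv 57): {"ji":{"c":96,"fua":38,"jt":26,"ocu":40,"vfp":11},"jrn":40,"w":[53,84,67,92,65,92],"ywb":{"c":54,"d":65,"lv":57,"uzg":15}}
After op 7 (add /ji/lx 64): {"ji":{"c":96,"fua":38,"jt":26,"lx":64,"ocu":40,"vfp":11},"jrn":40,"w":[53,84,67,92,65,92],"ywb":{"c":54,"d":65,"lv":57,"uzg":15}}
After op 8 (remove /ywb/c): {"ji":{"c":96,"fua":38,"jt":26,"lx":64,"ocu":40,"vfp":11},"jrn":40,"w":[53,84,67,92,65,92],"ywb":{"d":65,"lv":57,"uzg":15}}
After op 9 (replace /ji/jt 25): {"ji":{"c":96,"fua":38,"jt":25,"lx":64,"ocu":40,"vfp":11},"jrn":40,"w":[53,84,67,92,65,92],"ywb":{"d":65,"lv":57,"uzg":15}}
After op 10 (add /xa 42): {"ji":{"c":96,"fua":38,"jt":25,"lx":64,"ocu":40,"vfp":11},"jrn":40,"w":[53,84,67,92,65,92],"xa":42,"ywb":{"d":65,"lv":57,"uzg":15}}
After op 11 (replace /ji/ocu 61): {"ji":{"c":96,"fua":38,"jt":25,"lx":64,"ocu":61,"vfp":11},"jrn":40,"w":[53,84,67,92,65,92],"xa":42,"ywb":{"d":65,"lv":57,"uzg":15}}
After op 12 (replace /ywb 25): {"ji":{"c":96,"fua":38,"jt":25,"lx":64,"ocu":61,"vfp":11},"jrn":40,"w":[53,84,67,92,65,92],"xa":42,"ywb":25}
After op 13 (add /ji/sev 54): {"ji":{"c":96,"fua":38,"jt":25,"lx":64,"ocu":61,"sev":54,"vfp":11},"jrn":40,"w":[53,84,67,92,65,92],"xa":42,"ywb":25}
Value at /ji/ocu: 61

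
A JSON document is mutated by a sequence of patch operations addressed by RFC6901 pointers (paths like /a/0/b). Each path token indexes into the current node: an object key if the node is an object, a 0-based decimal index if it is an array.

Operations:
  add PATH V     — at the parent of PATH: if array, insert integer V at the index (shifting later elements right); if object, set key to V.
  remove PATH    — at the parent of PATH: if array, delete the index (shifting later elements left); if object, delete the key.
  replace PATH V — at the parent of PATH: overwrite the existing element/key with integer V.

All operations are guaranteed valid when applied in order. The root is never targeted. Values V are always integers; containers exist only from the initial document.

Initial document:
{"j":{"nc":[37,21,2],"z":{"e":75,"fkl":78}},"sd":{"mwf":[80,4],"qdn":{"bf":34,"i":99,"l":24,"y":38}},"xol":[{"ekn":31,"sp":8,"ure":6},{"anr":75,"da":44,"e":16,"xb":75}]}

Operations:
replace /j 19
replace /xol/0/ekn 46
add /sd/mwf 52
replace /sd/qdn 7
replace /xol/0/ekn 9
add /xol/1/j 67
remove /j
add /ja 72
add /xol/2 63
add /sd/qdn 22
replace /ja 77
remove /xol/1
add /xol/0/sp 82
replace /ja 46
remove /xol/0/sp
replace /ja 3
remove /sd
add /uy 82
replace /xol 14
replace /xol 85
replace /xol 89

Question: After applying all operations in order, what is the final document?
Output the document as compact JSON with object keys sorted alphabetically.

After op 1 (replace /j 19): {"j":19,"sd":{"mwf":[80,4],"qdn":{"bf":34,"i":99,"l":24,"y":38}},"xol":[{"ekn":31,"sp":8,"ure":6},{"anr":75,"da":44,"e":16,"xb":75}]}
After op 2 (replace /xol/0/ekn 46): {"j":19,"sd":{"mwf":[80,4],"qdn":{"bf":34,"i":99,"l":24,"y":38}},"xol":[{"ekn":46,"sp":8,"ure":6},{"anr":75,"da":44,"e":16,"xb":75}]}
After op 3 (add /sd/mwf 52): {"j":19,"sd":{"mwf":52,"qdn":{"bf":34,"i":99,"l":24,"y":38}},"xol":[{"ekn":46,"sp":8,"ure":6},{"anr":75,"da":44,"e":16,"xb":75}]}
After op 4 (replace /sd/qdn 7): {"j":19,"sd":{"mwf":52,"qdn":7},"xol":[{"ekn":46,"sp":8,"ure":6},{"anr":75,"da":44,"e":16,"xb":75}]}
After op 5 (replace /xol/0/ekn 9): {"j":19,"sd":{"mwf":52,"qdn":7},"xol":[{"ekn":9,"sp":8,"ure":6},{"anr":75,"da":44,"e":16,"xb":75}]}
After op 6 (add /xol/1/j 67): {"j":19,"sd":{"mwf":52,"qdn":7},"xol":[{"ekn":9,"sp":8,"ure":6},{"anr":75,"da":44,"e":16,"j":67,"xb":75}]}
After op 7 (remove /j): {"sd":{"mwf":52,"qdn":7},"xol":[{"ekn":9,"sp":8,"ure":6},{"anr":75,"da":44,"e":16,"j":67,"xb":75}]}
After op 8 (add /ja 72): {"ja":72,"sd":{"mwf":52,"qdn":7},"xol":[{"ekn":9,"sp":8,"ure":6},{"anr":75,"da":44,"e":16,"j":67,"xb":75}]}
After op 9 (add /xol/2 63): {"ja":72,"sd":{"mwf":52,"qdn":7},"xol":[{"ekn":9,"sp":8,"ure":6},{"anr":75,"da":44,"e":16,"j":67,"xb":75},63]}
After op 10 (add /sd/qdn 22): {"ja":72,"sd":{"mwf":52,"qdn":22},"xol":[{"ekn":9,"sp":8,"ure":6},{"anr":75,"da":44,"e":16,"j":67,"xb":75},63]}
After op 11 (replace /ja 77): {"ja":77,"sd":{"mwf":52,"qdn":22},"xol":[{"ekn":9,"sp":8,"ure":6},{"anr":75,"da":44,"e":16,"j":67,"xb":75},63]}
After op 12 (remove /xol/1): {"ja":77,"sd":{"mwf":52,"qdn":22},"xol":[{"ekn":9,"sp":8,"ure":6},63]}
After op 13 (add /xol/0/sp 82): {"ja":77,"sd":{"mwf":52,"qdn":22},"xol":[{"ekn":9,"sp":82,"ure":6},63]}
After op 14 (replace /ja 46): {"ja":46,"sd":{"mwf":52,"qdn":22},"xol":[{"ekn":9,"sp":82,"ure":6},63]}
After op 15 (remove /xol/0/sp): {"ja":46,"sd":{"mwf":52,"qdn":22},"xol":[{"ekn":9,"ure":6},63]}
After op 16 (replace /ja 3): {"ja":3,"sd":{"mwf":52,"qdn":22},"xol":[{"ekn":9,"ure":6},63]}
After op 17 (remove /sd): {"ja":3,"xol":[{"ekn":9,"ure":6},63]}
After op 18 (add /uy 82): {"ja":3,"uy":82,"xol":[{"ekn":9,"ure":6},63]}
After op 19 (replace /xol 14): {"ja":3,"uy":82,"xol":14}
After op 20 (replace /xol 85): {"ja":3,"uy":82,"xol":85}
After op 21 (replace /xol 89): {"ja":3,"uy":82,"xol":89}

Answer: {"ja":3,"uy":82,"xol":89}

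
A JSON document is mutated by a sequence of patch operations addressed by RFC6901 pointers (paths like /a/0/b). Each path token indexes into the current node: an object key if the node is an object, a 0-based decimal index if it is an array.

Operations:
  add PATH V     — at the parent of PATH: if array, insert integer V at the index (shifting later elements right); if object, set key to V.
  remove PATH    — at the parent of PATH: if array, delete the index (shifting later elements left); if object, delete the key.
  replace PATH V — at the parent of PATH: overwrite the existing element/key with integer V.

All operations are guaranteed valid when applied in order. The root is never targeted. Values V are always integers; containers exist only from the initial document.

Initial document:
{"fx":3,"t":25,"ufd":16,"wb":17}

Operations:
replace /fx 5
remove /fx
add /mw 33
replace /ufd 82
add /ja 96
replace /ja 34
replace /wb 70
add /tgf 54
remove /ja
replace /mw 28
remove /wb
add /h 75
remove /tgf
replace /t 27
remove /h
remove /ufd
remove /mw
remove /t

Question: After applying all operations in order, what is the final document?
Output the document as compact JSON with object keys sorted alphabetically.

After op 1 (replace /fx 5): {"fx":5,"t":25,"ufd":16,"wb":17}
After op 2 (remove /fx): {"t":25,"ufd":16,"wb":17}
After op 3 (add /mw 33): {"mw":33,"t":25,"ufd":16,"wb":17}
After op 4 (replace /ufd 82): {"mw":33,"t":25,"ufd":82,"wb":17}
After op 5 (add /ja 96): {"ja":96,"mw":33,"t":25,"ufd":82,"wb":17}
After op 6 (replace /ja 34): {"ja":34,"mw":33,"t":25,"ufd":82,"wb":17}
After op 7 (replace /wb 70): {"ja":34,"mw":33,"t":25,"ufd":82,"wb":70}
After op 8 (add /tgf 54): {"ja":34,"mw":33,"t":25,"tgf":54,"ufd":82,"wb":70}
After op 9 (remove /ja): {"mw":33,"t":25,"tgf":54,"ufd":82,"wb":70}
After op 10 (replace /mw 28): {"mw":28,"t":25,"tgf":54,"ufd":82,"wb":70}
After op 11 (remove /wb): {"mw":28,"t":25,"tgf":54,"ufd":82}
After op 12 (add /h 75): {"h":75,"mw":28,"t":25,"tgf":54,"ufd":82}
After op 13 (remove /tgf): {"h":75,"mw":28,"t":25,"ufd":82}
After op 14 (replace /t 27): {"h":75,"mw":28,"t":27,"ufd":82}
After op 15 (remove /h): {"mw":28,"t":27,"ufd":82}
After op 16 (remove /ufd): {"mw":28,"t":27}
After op 17 (remove /mw): {"t":27}
After op 18 (remove /t): {}

Answer: {}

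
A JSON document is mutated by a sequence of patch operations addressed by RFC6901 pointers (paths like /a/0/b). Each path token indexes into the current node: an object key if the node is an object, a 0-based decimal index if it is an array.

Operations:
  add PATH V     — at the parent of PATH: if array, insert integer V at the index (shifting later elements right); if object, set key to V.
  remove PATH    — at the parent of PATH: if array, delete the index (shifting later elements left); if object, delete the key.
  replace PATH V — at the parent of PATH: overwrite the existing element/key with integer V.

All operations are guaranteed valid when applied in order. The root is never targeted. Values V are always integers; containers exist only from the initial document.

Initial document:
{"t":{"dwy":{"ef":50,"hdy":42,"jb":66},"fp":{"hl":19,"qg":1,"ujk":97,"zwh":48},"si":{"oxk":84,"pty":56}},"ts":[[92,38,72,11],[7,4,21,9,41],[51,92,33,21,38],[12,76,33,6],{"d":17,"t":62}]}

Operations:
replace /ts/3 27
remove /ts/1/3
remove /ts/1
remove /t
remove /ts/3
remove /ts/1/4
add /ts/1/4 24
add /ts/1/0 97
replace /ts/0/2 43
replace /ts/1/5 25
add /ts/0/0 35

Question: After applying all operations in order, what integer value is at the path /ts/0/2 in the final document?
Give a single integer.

After op 1 (replace /ts/3 27): {"t":{"dwy":{"ef":50,"hdy":42,"jb":66},"fp":{"hl":19,"qg":1,"ujk":97,"zwh":48},"si":{"oxk":84,"pty":56}},"ts":[[92,38,72,11],[7,4,21,9,41],[51,92,33,21,38],27,{"d":17,"t":62}]}
After op 2 (remove /ts/1/3): {"t":{"dwy":{"ef":50,"hdy":42,"jb":66},"fp":{"hl":19,"qg":1,"ujk":97,"zwh":48},"si":{"oxk":84,"pty":56}},"ts":[[92,38,72,11],[7,4,21,41],[51,92,33,21,38],27,{"d":17,"t":62}]}
After op 3 (remove /ts/1): {"t":{"dwy":{"ef":50,"hdy":42,"jb":66},"fp":{"hl":19,"qg":1,"ujk":97,"zwh":48},"si":{"oxk":84,"pty":56}},"ts":[[92,38,72,11],[51,92,33,21,38],27,{"d":17,"t":62}]}
After op 4 (remove /t): {"ts":[[92,38,72,11],[51,92,33,21,38],27,{"d":17,"t":62}]}
After op 5 (remove /ts/3): {"ts":[[92,38,72,11],[51,92,33,21,38],27]}
After op 6 (remove /ts/1/4): {"ts":[[92,38,72,11],[51,92,33,21],27]}
After op 7 (add /ts/1/4 24): {"ts":[[92,38,72,11],[51,92,33,21,24],27]}
After op 8 (add /ts/1/0 97): {"ts":[[92,38,72,11],[97,51,92,33,21,24],27]}
After op 9 (replace /ts/0/2 43): {"ts":[[92,38,43,11],[97,51,92,33,21,24],27]}
After op 10 (replace /ts/1/5 25): {"ts":[[92,38,43,11],[97,51,92,33,21,25],27]}
After op 11 (add /ts/0/0 35): {"ts":[[35,92,38,43,11],[97,51,92,33,21,25],27]}
Value at /ts/0/2: 38

Answer: 38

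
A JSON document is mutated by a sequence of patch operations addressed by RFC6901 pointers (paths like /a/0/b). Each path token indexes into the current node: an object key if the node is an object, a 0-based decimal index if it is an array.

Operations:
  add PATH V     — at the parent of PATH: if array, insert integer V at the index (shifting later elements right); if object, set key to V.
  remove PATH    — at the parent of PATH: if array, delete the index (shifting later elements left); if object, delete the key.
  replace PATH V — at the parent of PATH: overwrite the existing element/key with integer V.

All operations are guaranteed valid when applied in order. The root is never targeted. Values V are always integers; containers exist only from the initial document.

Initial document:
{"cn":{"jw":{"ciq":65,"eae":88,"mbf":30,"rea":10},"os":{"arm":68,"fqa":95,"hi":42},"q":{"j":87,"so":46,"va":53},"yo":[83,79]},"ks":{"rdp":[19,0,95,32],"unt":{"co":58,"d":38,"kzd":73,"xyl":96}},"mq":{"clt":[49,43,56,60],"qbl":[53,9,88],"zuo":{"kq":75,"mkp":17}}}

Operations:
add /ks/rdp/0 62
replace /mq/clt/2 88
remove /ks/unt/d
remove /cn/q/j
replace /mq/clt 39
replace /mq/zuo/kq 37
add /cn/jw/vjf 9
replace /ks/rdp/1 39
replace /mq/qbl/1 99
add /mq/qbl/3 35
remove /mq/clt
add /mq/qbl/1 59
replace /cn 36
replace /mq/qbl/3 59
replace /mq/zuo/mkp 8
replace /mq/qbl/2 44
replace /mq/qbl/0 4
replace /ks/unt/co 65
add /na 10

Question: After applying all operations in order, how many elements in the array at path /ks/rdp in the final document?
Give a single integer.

Answer: 5

Derivation:
After op 1 (add /ks/rdp/0 62): {"cn":{"jw":{"ciq":65,"eae":88,"mbf":30,"rea":10},"os":{"arm":68,"fqa":95,"hi":42},"q":{"j":87,"so":46,"va":53},"yo":[83,79]},"ks":{"rdp":[62,19,0,95,32],"unt":{"co":58,"d":38,"kzd":73,"xyl":96}},"mq":{"clt":[49,43,56,60],"qbl":[53,9,88],"zuo":{"kq":75,"mkp":17}}}
After op 2 (replace /mq/clt/2 88): {"cn":{"jw":{"ciq":65,"eae":88,"mbf":30,"rea":10},"os":{"arm":68,"fqa":95,"hi":42},"q":{"j":87,"so":46,"va":53},"yo":[83,79]},"ks":{"rdp":[62,19,0,95,32],"unt":{"co":58,"d":38,"kzd":73,"xyl":96}},"mq":{"clt":[49,43,88,60],"qbl":[53,9,88],"zuo":{"kq":75,"mkp":17}}}
After op 3 (remove /ks/unt/d): {"cn":{"jw":{"ciq":65,"eae":88,"mbf":30,"rea":10},"os":{"arm":68,"fqa":95,"hi":42},"q":{"j":87,"so":46,"va":53},"yo":[83,79]},"ks":{"rdp":[62,19,0,95,32],"unt":{"co":58,"kzd":73,"xyl":96}},"mq":{"clt":[49,43,88,60],"qbl":[53,9,88],"zuo":{"kq":75,"mkp":17}}}
After op 4 (remove /cn/q/j): {"cn":{"jw":{"ciq":65,"eae":88,"mbf":30,"rea":10},"os":{"arm":68,"fqa":95,"hi":42},"q":{"so":46,"va":53},"yo":[83,79]},"ks":{"rdp":[62,19,0,95,32],"unt":{"co":58,"kzd":73,"xyl":96}},"mq":{"clt":[49,43,88,60],"qbl":[53,9,88],"zuo":{"kq":75,"mkp":17}}}
After op 5 (replace /mq/clt 39): {"cn":{"jw":{"ciq":65,"eae":88,"mbf":30,"rea":10},"os":{"arm":68,"fqa":95,"hi":42},"q":{"so":46,"va":53},"yo":[83,79]},"ks":{"rdp":[62,19,0,95,32],"unt":{"co":58,"kzd":73,"xyl":96}},"mq":{"clt":39,"qbl":[53,9,88],"zuo":{"kq":75,"mkp":17}}}
After op 6 (replace /mq/zuo/kq 37): {"cn":{"jw":{"ciq":65,"eae":88,"mbf":30,"rea":10},"os":{"arm":68,"fqa":95,"hi":42},"q":{"so":46,"va":53},"yo":[83,79]},"ks":{"rdp":[62,19,0,95,32],"unt":{"co":58,"kzd":73,"xyl":96}},"mq":{"clt":39,"qbl":[53,9,88],"zuo":{"kq":37,"mkp":17}}}
After op 7 (add /cn/jw/vjf 9): {"cn":{"jw":{"ciq":65,"eae":88,"mbf":30,"rea":10,"vjf":9},"os":{"arm":68,"fqa":95,"hi":42},"q":{"so":46,"va":53},"yo":[83,79]},"ks":{"rdp":[62,19,0,95,32],"unt":{"co":58,"kzd":73,"xyl":96}},"mq":{"clt":39,"qbl":[53,9,88],"zuo":{"kq":37,"mkp":17}}}
After op 8 (replace /ks/rdp/1 39): {"cn":{"jw":{"ciq":65,"eae":88,"mbf":30,"rea":10,"vjf":9},"os":{"arm":68,"fqa":95,"hi":42},"q":{"so":46,"va":53},"yo":[83,79]},"ks":{"rdp":[62,39,0,95,32],"unt":{"co":58,"kzd":73,"xyl":96}},"mq":{"clt":39,"qbl":[53,9,88],"zuo":{"kq":37,"mkp":17}}}
After op 9 (replace /mq/qbl/1 99): {"cn":{"jw":{"ciq":65,"eae":88,"mbf":30,"rea":10,"vjf":9},"os":{"arm":68,"fqa":95,"hi":42},"q":{"so":46,"va":53},"yo":[83,79]},"ks":{"rdp":[62,39,0,95,32],"unt":{"co":58,"kzd":73,"xyl":96}},"mq":{"clt":39,"qbl":[53,99,88],"zuo":{"kq":37,"mkp":17}}}
After op 10 (add /mq/qbl/3 35): {"cn":{"jw":{"ciq":65,"eae":88,"mbf":30,"rea":10,"vjf":9},"os":{"arm":68,"fqa":95,"hi":42},"q":{"so":46,"va":53},"yo":[83,79]},"ks":{"rdp":[62,39,0,95,32],"unt":{"co":58,"kzd":73,"xyl":96}},"mq":{"clt":39,"qbl":[53,99,88,35],"zuo":{"kq":37,"mkp":17}}}
After op 11 (remove /mq/clt): {"cn":{"jw":{"ciq":65,"eae":88,"mbf":30,"rea":10,"vjf":9},"os":{"arm":68,"fqa":95,"hi":42},"q":{"so":46,"va":53},"yo":[83,79]},"ks":{"rdp":[62,39,0,95,32],"unt":{"co":58,"kzd":73,"xyl":96}},"mq":{"qbl":[53,99,88,35],"zuo":{"kq":37,"mkp":17}}}
After op 12 (add /mq/qbl/1 59): {"cn":{"jw":{"ciq":65,"eae":88,"mbf":30,"rea":10,"vjf":9},"os":{"arm":68,"fqa":95,"hi":42},"q":{"so":46,"va":53},"yo":[83,79]},"ks":{"rdp":[62,39,0,95,32],"unt":{"co":58,"kzd":73,"xyl":96}},"mq":{"qbl":[53,59,99,88,35],"zuo":{"kq":37,"mkp":17}}}
After op 13 (replace /cn 36): {"cn":36,"ks":{"rdp":[62,39,0,95,32],"unt":{"co":58,"kzd":73,"xyl":96}},"mq":{"qbl":[53,59,99,88,35],"zuo":{"kq":37,"mkp":17}}}
After op 14 (replace /mq/qbl/3 59): {"cn":36,"ks":{"rdp":[62,39,0,95,32],"unt":{"co":58,"kzd":73,"xyl":96}},"mq":{"qbl":[53,59,99,59,35],"zuo":{"kq":37,"mkp":17}}}
After op 15 (replace /mq/zuo/mkp 8): {"cn":36,"ks":{"rdp":[62,39,0,95,32],"unt":{"co":58,"kzd":73,"xyl":96}},"mq":{"qbl":[53,59,99,59,35],"zuo":{"kq":37,"mkp":8}}}
After op 16 (replace /mq/qbl/2 44): {"cn":36,"ks":{"rdp":[62,39,0,95,32],"unt":{"co":58,"kzd":73,"xyl":96}},"mq":{"qbl":[53,59,44,59,35],"zuo":{"kq":37,"mkp":8}}}
After op 17 (replace /mq/qbl/0 4): {"cn":36,"ks":{"rdp":[62,39,0,95,32],"unt":{"co":58,"kzd":73,"xyl":96}},"mq":{"qbl":[4,59,44,59,35],"zuo":{"kq":37,"mkp":8}}}
After op 18 (replace /ks/unt/co 65): {"cn":36,"ks":{"rdp":[62,39,0,95,32],"unt":{"co":65,"kzd":73,"xyl":96}},"mq":{"qbl":[4,59,44,59,35],"zuo":{"kq":37,"mkp":8}}}
After op 19 (add /na 10): {"cn":36,"ks":{"rdp":[62,39,0,95,32],"unt":{"co":65,"kzd":73,"xyl":96}},"mq":{"qbl":[4,59,44,59,35],"zuo":{"kq":37,"mkp":8}},"na":10}
Size at path /ks/rdp: 5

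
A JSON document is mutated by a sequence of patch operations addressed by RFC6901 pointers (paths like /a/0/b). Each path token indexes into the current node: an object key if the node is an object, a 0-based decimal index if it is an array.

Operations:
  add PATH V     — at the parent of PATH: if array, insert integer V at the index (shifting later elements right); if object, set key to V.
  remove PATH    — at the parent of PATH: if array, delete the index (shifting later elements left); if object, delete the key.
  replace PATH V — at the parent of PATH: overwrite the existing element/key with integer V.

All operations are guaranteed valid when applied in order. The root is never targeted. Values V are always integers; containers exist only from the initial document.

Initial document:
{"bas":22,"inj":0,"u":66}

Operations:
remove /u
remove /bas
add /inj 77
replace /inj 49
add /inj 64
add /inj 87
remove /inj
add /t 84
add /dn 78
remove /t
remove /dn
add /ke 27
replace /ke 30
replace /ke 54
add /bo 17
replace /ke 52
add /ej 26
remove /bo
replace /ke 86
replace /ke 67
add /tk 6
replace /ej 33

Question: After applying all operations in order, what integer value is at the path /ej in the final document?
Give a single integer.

After op 1 (remove /u): {"bas":22,"inj":0}
After op 2 (remove /bas): {"inj":0}
After op 3 (add /inj 77): {"inj":77}
After op 4 (replace /inj 49): {"inj":49}
After op 5 (add /inj 64): {"inj":64}
After op 6 (add /inj 87): {"inj":87}
After op 7 (remove /inj): {}
After op 8 (add /t 84): {"t":84}
After op 9 (add /dn 78): {"dn":78,"t":84}
After op 10 (remove /t): {"dn":78}
After op 11 (remove /dn): {}
After op 12 (add /ke 27): {"ke":27}
After op 13 (replace /ke 30): {"ke":30}
After op 14 (replace /ke 54): {"ke":54}
After op 15 (add /bo 17): {"bo":17,"ke":54}
After op 16 (replace /ke 52): {"bo":17,"ke":52}
After op 17 (add /ej 26): {"bo":17,"ej":26,"ke":52}
After op 18 (remove /bo): {"ej":26,"ke":52}
After op 19 (replace /ke 86): {"ej":26,"ke":86}
After op 20 (replace /ke 67): {"ej":26,"ke":67}
After op 21 (add /tk 6): {"ej":26,"ke":67,"tk":6}
After op 22 (replace /ej 33): {"ej":33,"ke":67,"tk":6}
Value at /ej: 33

Answer: 33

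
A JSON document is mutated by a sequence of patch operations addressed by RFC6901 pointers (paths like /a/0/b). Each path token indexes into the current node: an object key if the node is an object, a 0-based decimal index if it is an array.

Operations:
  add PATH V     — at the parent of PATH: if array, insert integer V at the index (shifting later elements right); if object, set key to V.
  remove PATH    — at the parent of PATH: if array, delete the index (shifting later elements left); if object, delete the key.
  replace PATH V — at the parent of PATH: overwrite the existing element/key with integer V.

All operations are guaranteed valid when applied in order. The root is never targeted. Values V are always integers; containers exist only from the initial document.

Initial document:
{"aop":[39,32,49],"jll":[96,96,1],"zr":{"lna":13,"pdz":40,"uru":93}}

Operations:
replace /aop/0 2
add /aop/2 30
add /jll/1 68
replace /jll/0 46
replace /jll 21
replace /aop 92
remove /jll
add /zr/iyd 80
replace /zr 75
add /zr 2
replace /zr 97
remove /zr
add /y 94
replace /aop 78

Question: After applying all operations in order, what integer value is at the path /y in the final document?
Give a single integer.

After op 1 (replace /aop/0 2): {"aop":[2,32,49],"jll":[96,96,1],"zr":{"lna":13,"pdz":40,"uru":93}}
After op 2 (add /aop/2 30): {"aop":[2,32,30,49],"jll":[96,96,1],"zr":{"lna":13,"pdz":40,"uru":93}}
After op 3 (add /jll/1 68): {"aop":[2,32,30,49],"jll":[96,68,96,1],"zr":{"lna":13,"pdz":40,"uru":93}}
After op 4 (replace /jll/0 46): {"aop":[2,32,30,49],"jll":[46,68,96,1],"zr":{"lna":13,"pdz":40,"uru":93}}
After op 5 (replace /jll 21): {"aop":[2,32,30,49],"jll":21,"zr":{"lna":13,"pdz":40,"uru":93}}
After op 6 (replace /aop 92): {"aop":92,"jll":21,"zr":{"lna":13,"pdz":40,"uru":93}}
After op 7 (remove /jll): {"aop":92,"zr":{"lna":13,"pdz":40,"uru":93}}
After op 8 (add /zr/iyd 80): {"aop":92,"zr":{"iyd":80,"lna":13,"pdz":40,"uru":93}}
After op 9 (replace /zr 75): {"aop":92,"zr":75}
After op 10 (add /zr 2): {"aop":92,"zr":2}
After op 11 (replace /zr 97): {"aop":92,"zr":97}
After op 12 (remove /zr): {"aop":92}
After op 13 (add /y 94): {"aop":92,"y":94}
After op 14 (replace /aop 78): {"aop":78,"y":94}
Value at /y: 94

Answer: 94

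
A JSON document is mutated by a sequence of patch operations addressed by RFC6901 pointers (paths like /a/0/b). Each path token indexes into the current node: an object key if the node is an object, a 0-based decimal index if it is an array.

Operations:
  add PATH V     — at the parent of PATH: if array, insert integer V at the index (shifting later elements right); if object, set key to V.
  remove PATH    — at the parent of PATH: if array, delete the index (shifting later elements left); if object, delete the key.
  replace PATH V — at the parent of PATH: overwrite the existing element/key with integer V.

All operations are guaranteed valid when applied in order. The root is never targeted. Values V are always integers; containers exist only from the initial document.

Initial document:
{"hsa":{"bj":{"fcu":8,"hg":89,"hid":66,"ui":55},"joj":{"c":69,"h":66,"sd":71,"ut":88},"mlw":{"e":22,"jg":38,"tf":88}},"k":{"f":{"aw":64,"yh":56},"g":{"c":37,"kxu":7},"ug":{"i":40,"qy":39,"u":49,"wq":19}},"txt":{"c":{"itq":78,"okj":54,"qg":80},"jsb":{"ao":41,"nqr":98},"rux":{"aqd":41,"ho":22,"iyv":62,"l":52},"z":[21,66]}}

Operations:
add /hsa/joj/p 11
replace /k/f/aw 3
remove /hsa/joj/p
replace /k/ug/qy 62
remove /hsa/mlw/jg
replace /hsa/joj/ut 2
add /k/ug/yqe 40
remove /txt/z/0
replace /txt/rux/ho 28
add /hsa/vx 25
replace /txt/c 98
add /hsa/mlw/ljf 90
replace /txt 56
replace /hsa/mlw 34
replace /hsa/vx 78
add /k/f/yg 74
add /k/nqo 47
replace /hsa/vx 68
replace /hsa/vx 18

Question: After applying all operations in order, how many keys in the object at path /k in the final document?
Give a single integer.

After op 1 (add /hsa/joj/p 11): {"hsa":{"bj":{"fcu":8,"hg":89,"hid":66,"ui":55},"joj":{"c":69,"h":66,"p":11,"sd":71,"ut":88},"mlw":{"e":22,"jg":38,"tf":88}},"k":{"f":{"aw":64,"yh":56},"g":{"c":37,"kxu":7},"ug":{"i":40,"qy":39,"u":49,"wq":19}},"txt":{"c":{"itq":78,"okj":54,"qg":80},"jsb":{"ao":41,"nqr":98},"rux":{"aqd":41,"ho":22,"iyv":62,"l":52},"z":[21,66]}}
After op 2 (replace /k/f/aw 3): {"hsa":{"bj":{"fcu":8,"hg":89,"hid":66,"ui":55},"joj":{"c":69,"h":66,"p":11,"sd":71,"ut":88},"mlw":{"e":22,"jg":38,"tf":88}},"k":{"f":{"aw":3,"yh":56},"g":{"c":37,"kxu":7},"ug":{"i":40,"qy":39,"u":49,"wq":19}},"txt":{"c":{"itq":78,"okj":54,"qg":80},"jsb":{"ao":41,"nqr":98},"rux":{"aqd":41,"ho":22,"iyv":62,"l":52},"z":[21,66]}}
After op 3 (remove /hsa/joj/p): {"hsa":{"bj":{"fcu":8,"hg":89,"hid":66,"ui":55},"joj":{"c":69,"h":66,"sd":71,"ut":88},"mlw":{"e":22,"jg":38,"tf":88}},"k":{"f":{"aw":3,"yh":56},"g":{"c":37,"kxu":7},"ug":{"i":40,"qy":39,"u":49,"wq":19}},"txt":{"c":{"itq":78,"okj":54,"qg":80},"jsb":{"ao":41,"nqr":98},"rux":{"aqd":41,"ho":22,"iyv":62,"l":52},"z":[21,66]}}
After op 4 (replace /k/ug/qy 62): {"hsa":{"bj":{"fcu":8,"hg":89,"hid":66,"ui":55},"joj":{"c":69,"h":66,"sd":71,"ut":88},"mlw":{"e":22,"jg":38,"tf":88}},"k":{"f":{"aw":3,"yh":56},"g":{"c":37,"kxu":7},"ug":{"i":40,"qy":62,"u":49,"wq":19}},"txt":{"c":{"itq":78,"okj":54,"qg":80},"jsb":{"ao":41,"nqr":98},"rux":{"aqd":41,"ho":22,"iyv":62,"l":52},"z":[21,66]}}
After op 5 (remove /hsa/mlw/jg): {"hsa":{"bj":{"fcu":8,"hg":89,"hid":66,"ui":55},"joj":{"c":69,"h":66,"sd":71,"ut":88},"mlw":{"e":22,"tf":88}},"k":{"f":{"aw":3,"yh":56},"g":{"c":37,"kxu":7},"ug":{"i":40,"qy":62,"u":49,"wq":19}},"txt":{"c":{"itq":78,"okj":54,"qg":80},"jsb":{"ao":41,"nqr":98},"rux":{"aqd":41,"ho":22,"iyv":62,"l":52},"z":[21,66]}}
After op 6 (replace /hsa/joj/ut 2): {"hsa":{"bj":{"fcu":8,"hg":89,"hid":66,"ui":55},"joj":{"c":69,"h":66,"sd":71,"ut":2},"mlw":{"e":22,"tf":88}},"k":{"f":{"aw":3,"yh":56},"g":{"c":37,"kxu":7},"ug":{"i":40,"qy":62,"u":49,"wq":19}},"txt":{"c":{"itq":78,"okj":54,"qg":80},"jsb":{"ao":41,"nqr":98},"rux":{"aqd":41,"ho":22,"iyv":62,"l":52},"z":[21,66]}}
After op 7 (add /k/ug/yqe 40): {"hsa":{"bj":{"fcu":8,"hg":89,"hid":66,"ui":55},"joj":{"c":69,"h":66,"sd":71,"ut":2},"mlw":{"e":22,"tf":88}},"k":{"f":{"aw":3,"yh":56},"g":{"c":37,"kxu":7},"ug":{"i":40,"qy":62,"u":49,"wq":19,"yqe":40}},"txt":{"c":{"itq":78,"okj":54,"qg":80},"jsb":{"ao":41,"nqr":98},"rux":{"aqd":41,"ho":22,"iyv":62,"l":52},"z":[21,66]}}
After op 8 (remove /txt/z/0): {"hsa":{"bj":{"fcu":8,"hg":89,"hid":66,"ui":55},"joj":{"c":69,"h":66,"sd":71,"ut":2},"mlw":{"e":22,"tf":88}},"k":{"f":{"aw":3,"yh":56},"g":{"c":37,"kxu":7},"ug":{"i":40,"qy":62,"u":49,"wq":19,"yqe":40}},"txt":{"c":{"itq":78,"okj":54,"qg":80},"jsb":{"ao":41,"nqr":98},"rux":{"aqd":41,"ho":22,"iyv":62,"l":52},"z":[66]}}
After op 9 (replace /txt/rux/ho 28): {"hsa":{"bj":{"fcu":8,"hg":89,"hid":66,"ui":55},"joj":{"c":69,"h":66,"sd":71,"ut":2},"mlw":{"e":22,"tf":88}},"k":{"f":{"aw":3,"yh":56},"g":{"c":37,"kxu":7},"ug":{"i":40,"qy":62,"u":49,"wq":19,"yqe":40}},"txt":{"c":{"itq":78,"okj":54,"qg":80},"jsb":{"ao":41,"nqr":98},"rux":{"aqd":41,"ho":28,"iyv":62,"l":52},"z":[66]}}
After op 10 (add /hsa/vx 25): {"hsa":{"bj":{"fcu":8,"hg":89,"hid":66,"ui":55},"joj":{"c":69,"h":66,"sd":71,"ut":2},"mlw":{"e":22,"tf":88},"vx":25},"k":{"f":{"aw":3,"yh":56},"g":{"c":37,"kxu":7},"ug":{"i":40,"qy":62,"u":49,"wq":19,"yqe":40}},"txt":{"c":{"itq":78,"okj":54,"qg":80},"jsb":{"ao":41,"nqr":98},"rux":{"aqd":41,"ho":28,"iyv":62,"l":52},"z":[66]}}
After op 11 (replace /txt/c 98): {"hsa":{"bj":{"fcu":8,"hg":89,"hid":66,"ui":55},"joj":{"c":69,"h":66,"sd":71,"ut":2},"mlw":{"e":22,"tf":88},"vx":25},"k":{"f":{"aw":3,"yh":56},"g":{"c":37,"kxu":7},"ug":{"i":40,"qy":62,"u":49,"wq":19,"yqe":40}},"txt":{"c":98,"jsb":{"ao":41,"nqr":98},"rux":{"aqd":41,"ho":28,"iyv":62,"l":52},"z":[66]}}
After op 12 (add /hsa/mlw/ljf 90): {"hsa":{"bj":{"fcu":8,"hg":89,"hid":66,"ui":55},"joj":{"c":69,"h":66,"sd":71,"ut":2},"mlw":{"e":22,"ljf":90,"tf":88},"vx":25},"k":{"f":{"aw":3,"yh":56},"g":{"c":37,"kxu":7},"ug":{"i":40,"qy":62,"u":49,"wq":19,"yqe":40}},"txt":{"c":98,"jsb":{"ao":41,"nqr":98},"rux":{"aqd":41,"ho":28,"iyv":62,"l":52},"z":[66]}}
After op 13 (replace /txt 56): {"hsa":{"bj":{"fcu":8,"hg":89,"hid":66,"ui":55},"joj":{"c":69,"h":66,"sd":71,"ut":2},"mlw":{"e":22,"ljf":90,"tf":88},"vx":25},"k":{"f":{"aw":3,"yh":56},"g":{"c":37,"kxu":7},"ug":{"i":40,"qy":62,"u":49,"wq":19,"yqe":40}},"txt":56}
After op 14 (replace /hsa/mlw 34): {"hsa":{"bj":{"fcu":8,"hg":89,"hid":66,"ui":55},"joj":{"c":69,"h":66,"sd":71,"ut":2},"mlw":34,"vx":25},"k":{"f":{"aw":3,"yh":56},"g":{"c":37,"kxu":7},"ug":{"i":40,"qy":62,"u":49,"wq":19,"yqe":40}},"txt":56}
After op 15 (replace /hsa/vx 78): {"hsa":{"bj":{"fcu":8,"hg":89,"hid":66,"ui":55},"joj":{"c":69,"h":66,"sd":71,"ut":2},"mlw":34,"vx":78},"k":{"f":{"aw":3,"yh":56},"g":{"c":37,"kxu":7},"ug":{"i":40,"qy":62,"u":49,"wq":19,"yqe":40}},"txt":56}
After op 16 (add /k/f/yg 74): {"hsa":{"bj":{"fcu":8,"hg":89,"hid":66,"ui":55},"joj":{"c":69,"h":66,"sd":71,"ut":2},"mlw":34,"vx":78},"k":{"f":{"aw":3,"yg":74,"yh":56},"g":{"c":37,"kxu":7},"ug":{"i":40,"qy":62,"u":49,"wq":19,"yqe":40}},"txt":56}
After op 17 (add /k/nqo 47): {"hsa":{"bj":{"fcu":8,"hg":89,"hid":66,"ui":55},"joj":{"c":69,"h":66,"sd":71,"ut":2},"mlw":34,"vx":78},"k":{"f":{"aw":3,"yg":74,"yh":56},"g":{"c":37,"kxu":7},"nqo":47,"ug":{"i":40,"qy":62,"u":49,"wq":19,"yqe":40}},"txt":56}
After op 18 (replace /hsa/vx 68): {"hsa":{"bj":{"fcu":8,"hg":89,"hid":66,"ui":55},"joj":{"c":69,"h":66,"sd":71,"ut":2},"mlw":34,"vx":68},"k":{"f":{"aw":3,"yg":74,"yh":56},"g":{"c":37,"kxu":7},"nqo":47,"ug":{"i":40,"qy":62,"u":49,"wq":19,"yqe":40}},"txt":56}
After op 19 (replace /hsa/vx 18): {"hsa":{"bj":{"fcu":8,"hg":89,"hid":66,"ui":55},"joj":{"c":69,"h":66,"sd":71,"ut":2},"mlw":34,"vx":18},"k":{"f":{"aw":3,"yg":74,"yh":56},"g":{"c":37,"kxu":7},"nqo":47,"ug":{"i":40,"qy":62,"u":49,"wq":19,"yqe":40}},"txt":56}
Size at path /k: 4

Answer: 4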